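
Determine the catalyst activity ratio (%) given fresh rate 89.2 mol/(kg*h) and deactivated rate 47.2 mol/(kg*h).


Activity (%) = (rate_used / rate_fresh) * 100
rate_used = 47.2, rate_fresh = 89.2
= (47.2 / 89.2) * 100
= 0.5291 * 100 = 52.91

52.91 %


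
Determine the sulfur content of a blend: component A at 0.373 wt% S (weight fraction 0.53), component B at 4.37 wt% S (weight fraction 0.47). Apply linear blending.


Linear sulfur blending: S_blend = x1*S1 + x2*S2
Contribution 1: 0.53 * 0.373 = 0.19769 wt%
Contribution 2: 0.47 * 4.37 = 2.0539 wt%
S_blend = 0.19769 + 2.0539 = 2.25159

2.25159 wt%


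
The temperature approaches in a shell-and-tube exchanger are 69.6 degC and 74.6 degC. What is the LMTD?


LMTD = (dT1 - dT2) / ln(dT1/dT2)
= (69.6 - 74.6) / ln(69.6 / 74.6) = -5 / -0.0693759 = 72.07

72.07 degC


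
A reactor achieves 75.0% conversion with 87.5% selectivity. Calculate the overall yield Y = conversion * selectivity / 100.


Overall yield = conversion (%) * selectivity (%) / 100
Conversion = 75.0%, Selectivity = 87.5%
Y = 75.0 * 87.5 / 100
= 65.625 %

65.625 %


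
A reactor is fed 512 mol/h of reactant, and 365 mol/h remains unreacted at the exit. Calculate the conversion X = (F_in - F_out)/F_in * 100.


X = (F_in - F_out) / F_in * 100
Moles reacted = 512 - 365 = 147
X = 147 / 512 * 100
= 0.2871 * 100
= 28.71 %

28.71 %


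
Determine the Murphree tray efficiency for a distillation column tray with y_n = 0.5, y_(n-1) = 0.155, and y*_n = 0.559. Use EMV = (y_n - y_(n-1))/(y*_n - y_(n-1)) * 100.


Murphree vapor efficiency: EMV = (y_n - y_(n-1)) / (y*_n - y_(n-1)) * 100
EMV = (0.5 - 0.155) / (0.559 - 0.155) * 100 = 0.345 / 0.404 * 100 = 85.40

85.40 %


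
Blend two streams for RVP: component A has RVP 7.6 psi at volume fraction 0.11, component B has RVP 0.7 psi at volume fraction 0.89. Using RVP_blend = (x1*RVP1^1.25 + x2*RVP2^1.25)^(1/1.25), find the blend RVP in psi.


Chevron index: RVP_blend = (sum xi*RVPi^1.25)^(1/1.25)
RVP^1.25 terms: 0.11 * 7.6^1.25 + 0.89 * 0.7^1.25 = 1.95792
RVP_blend = 1.95792^(1/1.25) = 1.712

1.712 psi


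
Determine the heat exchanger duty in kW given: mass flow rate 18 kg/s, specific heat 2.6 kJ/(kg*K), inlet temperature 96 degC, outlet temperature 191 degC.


Q = m_dot * cp * delta_T
delta_T = 191 - 96 = 95 K
Q = 18 * 2.6 * 95
= 46.8 * 95
= 4446 kW

4446 kW


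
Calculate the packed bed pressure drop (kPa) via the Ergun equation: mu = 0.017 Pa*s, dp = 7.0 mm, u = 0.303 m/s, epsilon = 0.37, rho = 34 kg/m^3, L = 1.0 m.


dp = 7.0 mm = 0.007 m
Viscous term = 150*0.017*0.303*(1-0.37)^2 / (0.007^2*0.37^3) = 123556
Inertial term = 1.75*34*0.303^2*(1-0.37) / (0.007*0.37^3) = 9705.98
dP/L = 123556 + 9705.98 = 133262 Pa/m
dP = 133262 * 1.0 / 1000 = 133.3 kPa

133.3 kPa


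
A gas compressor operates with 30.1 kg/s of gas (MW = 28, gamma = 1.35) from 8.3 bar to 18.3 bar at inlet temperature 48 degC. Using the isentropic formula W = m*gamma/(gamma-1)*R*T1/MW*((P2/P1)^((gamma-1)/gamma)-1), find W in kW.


Isentropic work: W = m*(gamma/(gamma-1))*(R*T1/MW)*((P2/P1)^((gamma-1)/gamma) - 1)
T1 = 48 + 273.15 = 321.15 K
Pressure ratio = 18.3 / 8.3 = 2.20482
Exponent = (1.35 - 1)/1.35 = 0.259259
(P2/P1)^exp - 1 = 2.20482^0.259259 - 1 = 0.227503
W = 30.1 * 1.35 / 0.35 * 8.314 * 321.15 / 28 * 0.227503 = 2519

2519 kW


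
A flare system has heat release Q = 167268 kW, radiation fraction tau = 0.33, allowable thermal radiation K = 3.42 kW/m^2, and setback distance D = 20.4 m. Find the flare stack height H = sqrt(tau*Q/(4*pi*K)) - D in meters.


tau*Q/(4*pi*K) = 0.33 * 167268 / (4 * pi * 3.42) = 1284.37
sqrt(1284.37) = 35.8381
H = 35.8381 - 20.4 = 15.44

15.44 m


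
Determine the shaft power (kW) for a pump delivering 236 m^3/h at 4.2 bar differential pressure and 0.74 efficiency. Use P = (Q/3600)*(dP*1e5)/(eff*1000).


Q = 236 / 3600 = 0.0655556 m^3/s
P = 0.0655556 * (4.2 * 1e5) / 0.74 / 1000 = 37.21

37.21 kW


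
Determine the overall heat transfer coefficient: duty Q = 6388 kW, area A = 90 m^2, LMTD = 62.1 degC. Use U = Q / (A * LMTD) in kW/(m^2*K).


From Q = U*A*LMTD, U = Q / (A * LMTD)
U = 6388 / (90 * 62.1) = 6388 / 5589 = 1.143

1.143 kW/(m^2*K)


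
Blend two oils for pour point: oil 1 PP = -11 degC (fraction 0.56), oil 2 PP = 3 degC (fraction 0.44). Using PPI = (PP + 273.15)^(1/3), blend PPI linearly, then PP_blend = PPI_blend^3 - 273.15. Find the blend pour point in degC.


PPI_1 = (-11 + 273.15)^(1/3) = 6.400049
PPI_2 = (3 + 273.15)^(1/3) = 6.512009
PPI_blend = 0.56 * 6.400049 + 0.44 * 6.512009 = 6.449311
PP_blend = 6.449311^3 - 273.15 = 268.2501 - 273.15 = -4.9

-4.9 degC


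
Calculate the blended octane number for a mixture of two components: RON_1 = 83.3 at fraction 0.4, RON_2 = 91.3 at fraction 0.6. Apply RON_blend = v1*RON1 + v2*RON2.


Linear blending: RON_blend = sum(vi * RONi)
Contribution 1: 0.4 * 83.3 = 33.32
Contribution 2: 0.6 * 91.3 = 54.78
RON_blend = 33.32 + 54.78 = 88.1

88.1


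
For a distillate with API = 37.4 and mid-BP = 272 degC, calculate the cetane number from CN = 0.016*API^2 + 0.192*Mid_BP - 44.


CN = 0.016 * 37.4^2 + 0.192 * 272 - 44
CN = 22.38016 + 52.224 - 44 = 30.60416

30.60416


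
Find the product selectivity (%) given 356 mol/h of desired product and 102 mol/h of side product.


Selectivity = desired / (desired + undesired) * 100
Total products = 356 + 102 = 458 mol/h
S = 356 / 458 * 100
= 0.7773 * 100
= 77.73 %

77.73 %


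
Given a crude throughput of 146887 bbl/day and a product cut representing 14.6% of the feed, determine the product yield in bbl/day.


Crude throughput = 146887 bbl/day
Fraction yield = 14.6%
yield = throughput * fraction / 100
yield = 146887 * 14.6 / 100 = 21445.502

21445.502 bbl/day


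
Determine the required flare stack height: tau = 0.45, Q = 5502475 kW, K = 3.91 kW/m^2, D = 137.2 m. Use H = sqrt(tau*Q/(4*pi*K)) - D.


tau*Q/(4*pi*K) = 0.45 * 5502475 / (4 * pi * 3.91) = 50394.6
sqrt(50394.6) = 224.487
H = 224.487 - 137.2 = 87.29

87.29 m


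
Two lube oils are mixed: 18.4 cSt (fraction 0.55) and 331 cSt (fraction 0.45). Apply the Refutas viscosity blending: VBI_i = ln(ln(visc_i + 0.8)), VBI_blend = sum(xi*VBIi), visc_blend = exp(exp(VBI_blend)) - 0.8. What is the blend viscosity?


Refutas method: VBN_i = 14.534*ln(ln(visc_i + 0.8)) + 10.975, blended linearly by mass fraction; since VBN is linear in VBI_i = ln(ln(visc_i + 0.8)) and the fractions sum to 1, blend VBI directly: visc = exp(exp(VBI_blend)) - 0.8
VBI_1 = ln(ln(18.4 + 0.8)) = 1.08347
VBI_2 = ln(ln(331 + 0.8)) = 1.75864
VBI_blend = 0.55 * 1.08347 + 0.45 * 1.75864 = 1.3873
visc_blend = exp(exp(1.3873)) - 0.8 = 54.02

54.02 cSt


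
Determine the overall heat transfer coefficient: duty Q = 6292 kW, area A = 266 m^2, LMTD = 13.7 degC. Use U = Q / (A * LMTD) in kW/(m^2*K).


From Q = U*A*LMTD, U = Q / (A * LMTD)
U = 6292 / (266 * 13.7) = 6292 / 3644.2 = 1.727

1.727 kW/(m^2*K)


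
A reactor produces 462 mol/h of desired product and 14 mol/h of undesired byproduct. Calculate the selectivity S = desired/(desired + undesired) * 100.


Selectivity = desired / (desired + undesired) * 100
Total products = 462 + 14 = 476 mol/h
S = 462 / 476 * 100
= 0.9706 * 100
= 97.06 %

97.06 %


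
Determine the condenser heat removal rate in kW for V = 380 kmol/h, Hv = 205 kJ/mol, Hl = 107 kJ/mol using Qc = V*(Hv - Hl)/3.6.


Qc = 380 * (205 - 107) / 3.6 = 380 * 98 / 3.6 = 10340

10340 kW


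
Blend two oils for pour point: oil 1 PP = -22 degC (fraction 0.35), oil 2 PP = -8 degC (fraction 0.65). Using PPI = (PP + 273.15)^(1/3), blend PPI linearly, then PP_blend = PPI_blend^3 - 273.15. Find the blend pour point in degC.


PPI_1 = (-22 + 273.15)^(1/3) = 6.30925
PPI_2 = (-8 + 273.15)^(1/3) = 6.42437
PPI_blend = 0.35 * 6.30925 + 0.65 * 6.42437 = 6.384078
PP_blend = 6.384078^3 - 273.15 = 260.1924 - 273.15 = -12.96

-12.96 degC


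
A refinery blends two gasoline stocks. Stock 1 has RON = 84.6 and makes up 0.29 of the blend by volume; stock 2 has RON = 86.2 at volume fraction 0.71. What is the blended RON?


Linear blending: RON_blend = sum(vi * RONi)
Contribution 1: 0.29 * 84.6 = 24.534
Contribution 2: 0.71 * 86.2 = 61.202
RON_blend = 24.534 + 61.202 = 85.736

85.736


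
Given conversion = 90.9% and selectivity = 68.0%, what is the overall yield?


Overall yield = conversion (%) * selectivity (%) / 100
Conversion = 90.9%, Selectivity = 68.0%
Y = 90.9 * 68.0 / 100
= 61.812 %

61.812 %


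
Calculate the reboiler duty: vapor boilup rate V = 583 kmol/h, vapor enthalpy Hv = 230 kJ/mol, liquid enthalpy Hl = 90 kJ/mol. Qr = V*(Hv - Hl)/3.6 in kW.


Qr = 583 * (230 - 90) / 3.6 = 583 * 140 / 3.6 = 22670

22670 kW


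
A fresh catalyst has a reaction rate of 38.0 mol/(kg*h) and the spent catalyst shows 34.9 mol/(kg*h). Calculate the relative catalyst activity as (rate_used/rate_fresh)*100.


Activity (%) = (rate_used / rate_fresh) * 100
rate_used = 34.9, rate_fresh = 38.0
= (34.9 / 38.0) * 100
= 0.9184 * 100 = 91.84

91.84 %


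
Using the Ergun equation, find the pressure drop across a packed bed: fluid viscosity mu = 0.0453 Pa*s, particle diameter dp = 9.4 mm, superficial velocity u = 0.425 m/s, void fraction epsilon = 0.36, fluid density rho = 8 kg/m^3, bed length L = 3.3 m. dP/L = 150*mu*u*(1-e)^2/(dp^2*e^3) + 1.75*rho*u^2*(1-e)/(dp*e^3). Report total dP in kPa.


dp = 9.4 mm = 0.0094 m
Viscous term = 150*0.0453*0.425*(1-0.36)^2 / (0.0094^2*0.36^3) = 286929
Inertial term = 1.75*8*0.425^2*(1-0.36) / (0.0094*0.36^3) = 3690.21
dP/L = 286929 + 3690.21 = 290619 Pa/m
dP = 290619 * 3.3 / 1000 = 959.0 kPa

959.0 kPa


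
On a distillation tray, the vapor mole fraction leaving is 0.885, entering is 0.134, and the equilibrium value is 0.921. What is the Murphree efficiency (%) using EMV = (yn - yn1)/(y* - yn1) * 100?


Murphree vapor efficiency: EMV = (y_n - y_(n-1)) / (y*_n - y_(n-1)) * 100
EMV = (0.885 - 0.134) / (0.921 - 0.134) * 100 = 0.751 / 0.787 * 100 = 95.43

95.43 %


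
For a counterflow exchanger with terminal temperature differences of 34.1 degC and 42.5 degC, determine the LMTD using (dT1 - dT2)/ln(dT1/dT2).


LMTD = (dT1 - dT2) / ln(dT1/dT2)
= (34.1 - 42.5) / ln(34.1 / 42.5) = -8.4 / -0.220207 = 38.15

38.15 degC


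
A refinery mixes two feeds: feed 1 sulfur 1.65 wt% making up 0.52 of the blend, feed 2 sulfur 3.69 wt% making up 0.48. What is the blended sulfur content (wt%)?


Linear sulfur blending: S_blend = x1*S1 + x2*S2
Contribution 1: 0.52 * 1.65 = 0.858 wt%
Contribution 2: 0.48 * 3.69 = 1.7712 wt%
S_blend = 0.858 + 1.7712 = 2.6292

2.6292 wt%


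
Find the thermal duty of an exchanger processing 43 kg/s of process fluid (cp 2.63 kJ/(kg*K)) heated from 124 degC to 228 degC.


Q = m_dot * cp * delta_T
delta_T = 228 - 124 = 104 K
Q = 43 * 2.63 * 104
= 113.09 * 104
= 11761.36 kW

11761.36 kW


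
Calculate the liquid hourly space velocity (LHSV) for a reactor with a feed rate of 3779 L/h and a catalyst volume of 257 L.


LHSV = volumetric feed rate / catalyst volume
= 3779 L/h / 257 L
= 14.70 h^-1

14.70 h^-1


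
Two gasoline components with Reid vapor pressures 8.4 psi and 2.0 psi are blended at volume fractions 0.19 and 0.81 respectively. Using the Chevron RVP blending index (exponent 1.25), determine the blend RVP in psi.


Chevron index: RVP_blend = (sum xi*RVPi^1.25)^(1/1.25)
RVP^1.25 terms: 0.19 * 8.4^1.25 + 0.81 * 2.0^1.25 = 4.6436
RVP_blend = 4.6436^(1/1.25) = 3.416

3.416 psi


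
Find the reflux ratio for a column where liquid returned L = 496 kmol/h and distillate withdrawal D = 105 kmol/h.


Reflux ratio definition: R = L / D (liquid returned / distillate withdrawn)
L = 496 kmol/h, D = 105 kmol/h
R = 496 / 105 = 4.724

4.724


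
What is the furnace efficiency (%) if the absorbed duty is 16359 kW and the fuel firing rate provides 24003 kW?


Furnace efficiency = Q_absorbed / Q_fuel * 100
= 16359 / 24003 * 100 = 68.15

68.15 %


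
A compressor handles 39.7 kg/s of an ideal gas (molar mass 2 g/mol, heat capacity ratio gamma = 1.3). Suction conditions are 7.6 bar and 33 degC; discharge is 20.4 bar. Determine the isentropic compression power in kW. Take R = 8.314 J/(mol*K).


Isentropic work: W = m*(gamma/(gamma-1))*(R*T1/MW)*((P2/P1)^((gamma-1)/gamma) - 1)
T1 = 33 + 273.15 = 306.15 K
Pressure ratio = 20.4 / 7.6 = 2.68421
Exponent = (1.3 - 1)/1.3 = 0.230769
(P2/P1)^exp - 1 = 2.68421^0.230769 - 1 = 0.255907
W = 39.7 * 1.3 / 0.3 * 8.314 * 306.15 / 2 * 0.255907 = 56030

56030 kW


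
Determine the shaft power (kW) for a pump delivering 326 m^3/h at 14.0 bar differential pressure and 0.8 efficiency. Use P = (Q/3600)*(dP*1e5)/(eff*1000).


Q = 326 / 3600 = 0.0905556 m^3/s
P = 0.0905556 * (14.0 * 1e5) / 0.8 / 1000 = 158.5

158.5 kW


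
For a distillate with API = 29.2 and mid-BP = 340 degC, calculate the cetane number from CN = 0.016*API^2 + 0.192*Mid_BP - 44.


CN = 0.016 * 29.2^2 + 0.192 * 340 - 44
CN = 13.64224 + 65.28 - 44 = 34.92224

34.92224


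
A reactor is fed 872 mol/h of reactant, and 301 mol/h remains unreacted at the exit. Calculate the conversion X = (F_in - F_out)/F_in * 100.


X = (F_in - F_out) / F_in * 100
Moles reacted = 872 - 301 = 571
X = 571 / 872 * 100
= 0.6548 * 100
= 65.48 %

65.48 %


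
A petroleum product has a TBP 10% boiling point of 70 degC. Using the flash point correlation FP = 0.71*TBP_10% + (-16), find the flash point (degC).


FP = 0.71 * 70 + (-16) = 33.7

33.7 degC


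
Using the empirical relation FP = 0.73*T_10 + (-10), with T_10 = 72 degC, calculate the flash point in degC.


FP = 0.73 * 72 + (-10) = 42.56

42.56 degC


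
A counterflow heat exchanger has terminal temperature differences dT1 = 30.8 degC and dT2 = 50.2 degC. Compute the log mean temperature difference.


LMTD = (dT1 - dT2) / ln(dT1/dT2)
= (30.8 - 50.2) / ln(30.8 / 50.2) = -19.4 / -0.4885 = 39.71

39.71 degC


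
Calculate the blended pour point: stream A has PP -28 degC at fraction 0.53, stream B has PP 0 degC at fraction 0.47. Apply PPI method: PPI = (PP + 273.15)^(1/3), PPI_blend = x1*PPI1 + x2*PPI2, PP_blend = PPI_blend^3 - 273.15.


PPI_1 = (-28 + 273.15)^(1/3) = 6.258601
PPI_2 = (0 + 273.15)^(1/3) = 6.488342
PPI_blend = 0.53 * 6.258601 + 0.47 * 6.488342 = 6.366579
PP_blend = 6.366579^3 - 273.15 = 258.0586 - 273.15 = -15.09

-15.09 degC


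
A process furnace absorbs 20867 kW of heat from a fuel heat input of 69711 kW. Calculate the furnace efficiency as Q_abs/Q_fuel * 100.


Furnace efficiency = Q_absorbed / Q_fuel * 100
= 20867 / 69711 * 100 = 29.93

29.93 %


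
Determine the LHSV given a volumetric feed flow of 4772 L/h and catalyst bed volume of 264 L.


LHSV = volumetric feed rate / catalyst volume
= 4772 L/h / 264 L
= 18.08 h^-1

18.08 h^-1


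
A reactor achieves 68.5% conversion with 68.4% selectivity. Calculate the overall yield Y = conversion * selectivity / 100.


Overall yield = conversion (%) * selectivity (%) / 100
Conversion = 68.5%, Selectivity = 68.4%
Y = 68.5 * 68.4 / 100
= 46.854 %

46.854 %


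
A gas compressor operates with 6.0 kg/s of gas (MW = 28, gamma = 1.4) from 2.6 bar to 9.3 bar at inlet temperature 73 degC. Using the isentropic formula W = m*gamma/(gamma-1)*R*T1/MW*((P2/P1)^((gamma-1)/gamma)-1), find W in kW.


Isentropic work: W = m*(gamma/(gamma-1))*(R*T1/MW)*((P2/P1)^((gamma-1)/gamma) - 1)
T1 = 73 + 273.15 = 346.15 K
Pressure ratio = 9.3 / 2.6 = 3.57692
Exponent = (1.4 - 1)/1.4 = 0.285714
(P2/P1)^exp - 1 = 3.57692^0.285714 - 1 = 0.43928
W = 6.0 * 1.4 / 0.4 * 8.314 * 346.15 / 28 * 0.43928 = 948.2

948.2 kW


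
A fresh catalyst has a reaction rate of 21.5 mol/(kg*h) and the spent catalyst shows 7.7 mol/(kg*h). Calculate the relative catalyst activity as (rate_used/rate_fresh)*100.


Activity (%) = (rate_used / rate_fresh) * 100
rate_used = 7.7, rate_fresh = 21.5
= (7.7 / 21.5) * 100
= 0.3581 * 100 = 35.81

35.81 %


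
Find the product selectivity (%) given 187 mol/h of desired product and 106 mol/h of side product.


Selectivity = desired / (desired + undesired) * 100
Total products = 187 + 106 = 293 mol/h
S = 187 / 293 * 100
= 0.6382 * 100
= 63.82 %

63.82 %


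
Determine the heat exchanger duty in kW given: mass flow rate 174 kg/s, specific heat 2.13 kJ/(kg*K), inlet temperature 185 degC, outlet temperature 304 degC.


Q = m_dot * cp * delta_T
delta_T = 304 - 185 = 119 K
Q = 174 * 2.13 * 119
= 370.62 * 119
= 44103.78 kW

44103.78 kW


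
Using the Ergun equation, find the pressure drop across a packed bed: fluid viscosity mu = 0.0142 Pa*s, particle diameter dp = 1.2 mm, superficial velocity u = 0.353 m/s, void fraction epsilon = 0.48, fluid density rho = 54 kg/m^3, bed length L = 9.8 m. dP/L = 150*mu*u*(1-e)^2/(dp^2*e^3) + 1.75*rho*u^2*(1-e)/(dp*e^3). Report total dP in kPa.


dp = 1.2 mm = 0.0012 m
Viscous term = 150*0.0142*0.353*(1-0.48)^2 / (0.0012^2*0.48^3) = 1276660
Inertial term = 1.75*54*0.353^2*(1-0.48) / (0.0012*0.48^3) = 46140.2
dP/L = 1276660 + 46140.2 = 1322800 Pa/m
dP = 1322800 * 9.8 / 1000 = 12960 kPa

12960 kPa


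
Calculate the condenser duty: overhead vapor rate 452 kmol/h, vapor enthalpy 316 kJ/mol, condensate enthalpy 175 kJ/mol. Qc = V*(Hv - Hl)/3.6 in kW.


Qc = 452 * (316 - 175) / 3.6 = 452 * 141 / 3.6 = 17700

17700 kW


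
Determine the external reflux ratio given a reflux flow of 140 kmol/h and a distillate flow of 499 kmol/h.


Reflux ratio definition: R = L / D (liquid returned / distillate withdrawn)
L = 140 kmol/h, D = 499 kmol/h
R = 140 / 499 = 0.2806

0.2806


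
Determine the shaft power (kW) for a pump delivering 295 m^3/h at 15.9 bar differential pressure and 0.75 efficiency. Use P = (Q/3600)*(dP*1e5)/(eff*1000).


Q = 295 / 3600 = 0.0819444 m^3/s
P = 0.0819444 * (15.9 * 1e5) / 0.75 / 1000 = 173.7

173.7 kW


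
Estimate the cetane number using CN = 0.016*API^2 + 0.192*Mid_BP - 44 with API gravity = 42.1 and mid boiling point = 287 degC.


CN = 0.016 * 42.1^2 + 0.192 * 287 - 44
CN = 28.35856 + 55.104 - 44 = 39.46256

39.46256


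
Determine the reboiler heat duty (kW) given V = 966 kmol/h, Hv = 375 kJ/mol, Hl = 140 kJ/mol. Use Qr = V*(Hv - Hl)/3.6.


Qr = 966 * (375 - 140) / 3.6 = 966 * 235 / 3.6 = 63060

63060 kW


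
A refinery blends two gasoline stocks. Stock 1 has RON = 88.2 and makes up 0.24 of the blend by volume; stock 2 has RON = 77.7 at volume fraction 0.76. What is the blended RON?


Linear blending: RON_blend = sum(vi * RONi)
Contribution 1: 0.24 * 88.2 = 21.168
Contribution 2: 0.76 * 77.7 = 59.052
RON_blend = 21.168 + 59.052 = 80.22

80.22


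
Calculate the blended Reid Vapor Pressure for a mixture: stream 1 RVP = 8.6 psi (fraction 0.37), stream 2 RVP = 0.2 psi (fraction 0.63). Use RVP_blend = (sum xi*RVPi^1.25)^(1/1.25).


Chevron index: RVP_blend = (sum xi*RVPi^1.25)^(1/1.25)
RVP^1.25 terms: 0.37 * 8.6^1.25 + 0.63 * 0.2^1.25 = 5.53336
RVP_blend = 5.53336^(1/1.25) = 3.930

3.930 psi


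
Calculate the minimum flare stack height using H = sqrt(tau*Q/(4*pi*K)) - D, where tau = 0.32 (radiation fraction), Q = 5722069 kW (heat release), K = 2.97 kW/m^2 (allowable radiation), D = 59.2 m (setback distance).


tau*Q/(4*pi*K) = 0.32 * 5722069 / (4 * pi * 2.97) = 49061
sqrt(49061) = 221.497
H = 221.497 - 59.2 = 162.3

162.3 m


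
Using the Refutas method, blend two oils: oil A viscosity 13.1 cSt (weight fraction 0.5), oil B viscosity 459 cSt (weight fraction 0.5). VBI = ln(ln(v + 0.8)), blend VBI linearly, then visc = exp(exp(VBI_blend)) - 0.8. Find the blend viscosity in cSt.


Refutas method: VBN_i = 14.534*ln(ln(visc_i + 0.8)) + 10.975, blended linearly by mass fraction; since VBN is linear in VBI_i = ln(ln(visc_i + 0.8)) and the fractions sum to 1, blend VBI directly: visc = exp(exp(VBI_blend)) - 0.8
VBI_1 = ln(ln(13.1 + 0.8)) = 0.967702
VBI_2 = ln(ln(459 + 0.8)) = 1.81332
VBI_blend = 0.5 * 0.967702 + 0.5 * 1.81332 = 1.39051
visc_blend = exp(exp(1.39051)) - 0.8 = 54.73

54.73 cSt


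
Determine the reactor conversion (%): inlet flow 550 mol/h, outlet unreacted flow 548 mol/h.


X = (F_in - F_out) / F_in * 100
Moles reacted = 550 - 548 = 2
X = 2 / 550 * 100
= 0.003636 * 100
= 0.3636 %

0.3636 %


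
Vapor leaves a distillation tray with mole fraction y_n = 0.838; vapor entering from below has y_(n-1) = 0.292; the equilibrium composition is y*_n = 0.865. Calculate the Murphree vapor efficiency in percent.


Murphree vapor efficiency: EMV = (y_n - y_(n-1)) / (y*_n - y_(n-1)) * 100
EMV = (0.838 - 0.292) / (0.865 - 0.292) * 100 = 0.546 / 0.573 * 100 = 95.29

95.29 %


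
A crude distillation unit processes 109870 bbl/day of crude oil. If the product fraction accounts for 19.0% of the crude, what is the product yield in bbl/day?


Crude throughput = 109870 bbl/day
Fraction yield = 19.0%
yield = throughput * fraction / 100
yield = 109870 * 19.0 / 100 = 20875.3

20875.3 bbl/day


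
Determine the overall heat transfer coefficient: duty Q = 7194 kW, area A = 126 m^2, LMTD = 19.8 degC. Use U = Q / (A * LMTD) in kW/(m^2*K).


From Q = U*A*LMTD, U = Q / (A * LMTD)
U = 7194 / (126 * 19.8) = 7194 / 2494.8 = 2.884

2.884 kW/(m^2*K)


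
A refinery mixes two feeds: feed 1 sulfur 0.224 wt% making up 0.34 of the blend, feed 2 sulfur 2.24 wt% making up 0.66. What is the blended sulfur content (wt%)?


Linear sulfur blending: S_blend = x1*S1 + x2*S2
Contribution 1: 0.34 * 0.224 = 0.07616 wt%
Contribution 2: 0.66 * 2.24 = 1.4784 wt%
S_blend = 0.07616 + 1.4784 = 1.55456

1.55456 wt%


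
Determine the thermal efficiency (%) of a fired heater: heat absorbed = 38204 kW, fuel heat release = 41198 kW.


Furnace efficiency = Q_absorbed / Q_fuel * 100
= 38204 / 41198 * 100 = 92.73

92.73 %


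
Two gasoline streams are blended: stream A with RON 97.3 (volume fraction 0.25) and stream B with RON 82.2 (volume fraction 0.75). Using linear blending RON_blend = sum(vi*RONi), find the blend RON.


Linear blending: RON_blend = sum(vi * RONi)
Contribution 1: 0.25 * 97.3 = 24.325
Contribution 2: 0.75 * 82.2 = 61.65
RON_blend = 24.325 + 61.65 = 85.975

85.975


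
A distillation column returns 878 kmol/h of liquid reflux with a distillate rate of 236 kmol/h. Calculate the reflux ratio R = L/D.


Reflux ratio definition: R = L / D (liquid returned / distillate withdrawn)
L = 878 kmol/h, D = 236 kmol/h
R = 878 / 236 = 3.720

3.720


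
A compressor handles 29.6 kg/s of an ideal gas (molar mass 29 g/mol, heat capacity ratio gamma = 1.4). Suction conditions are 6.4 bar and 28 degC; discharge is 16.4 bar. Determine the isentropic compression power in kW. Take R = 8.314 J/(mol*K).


Isentropic work: W = m*(gamma/(gamma-1))*(R*T1/MW)*((P2/P1)^((gamma-1)/gamma) - 1)
T1 = 28 + 273.15 = 301.15 K
Pressure ratio = 16.4 / 6.4 = 2.5625
Exponent = (1.4 - 1)/1.4 = 0.285714
(P2/P1)^exp - 1 = 2.5625^0.285714 - 1 = 0.308462
W = 29.6 * 1.4 / 0.4 * 8.314 * 301.15 / 29 * 0.308462 = 2759

2759 kW


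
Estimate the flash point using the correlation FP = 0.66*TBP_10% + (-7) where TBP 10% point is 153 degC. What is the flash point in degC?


FP = 0.66 * 153 + (-7) = 93.98

93.98 degC


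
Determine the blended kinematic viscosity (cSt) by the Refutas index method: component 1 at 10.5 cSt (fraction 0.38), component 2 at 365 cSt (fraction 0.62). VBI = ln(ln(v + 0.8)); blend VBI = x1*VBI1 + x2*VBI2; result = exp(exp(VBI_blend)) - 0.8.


Refutas method: VBN_i = 14.534*ln(ln(visc_i + 0.8)) + 10.975, blended linearly by mass fraction; since VBN is linear in VBI_i = ln(ln(visc_i + 0.8)) and the fractions sum to 1, blend VBI directly: visc = exp(exp(VBI_blend)) - 0.8
VBI_1 = ln(ln(10.5 + 0.8)) = 0.88575
VBI_2 = ln(ln(365 + 0.8)) = 1.77531
VBI_blend = 0.38 * 0.88575 + 0.62 * 1.77531 = 1.43728
visc_blend = exp(exp(1.43728)) - 0.8 = 66.50

66.50 cSt


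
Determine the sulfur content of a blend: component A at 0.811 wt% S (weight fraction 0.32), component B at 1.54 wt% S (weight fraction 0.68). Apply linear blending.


Linear sulfur blending: S_blend = x1*S1 + x2*S2
Contribution 1: 0.32 * 0.811 = 0.25952 wt%
Contribution 2: 0.68 * 1.54 = 1.0472 wt%
S_blend = 0.25952 + 1.0472 = 1.30672

1.30672 wt%


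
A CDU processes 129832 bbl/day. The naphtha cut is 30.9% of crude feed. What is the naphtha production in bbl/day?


Crude throughput = 129832 bbl/day
Fraction yield = 30.9%
yield = throughput * fraction / 100
yield = 129832 * 30.9 / 100 = 40118.088

40118.088 bbl/day


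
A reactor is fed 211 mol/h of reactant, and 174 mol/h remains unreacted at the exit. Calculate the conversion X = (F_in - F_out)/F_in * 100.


X = (F_in - F_out) / F_in * 100
Moles reacted = 211 - 174 = 37
X = 37 / 211 * 100
= 0.1754 * 100
= 17.54 %

17.54 %


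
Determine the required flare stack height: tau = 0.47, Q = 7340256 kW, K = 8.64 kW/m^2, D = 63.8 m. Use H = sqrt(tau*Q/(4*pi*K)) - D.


tau*Q/(4*pi*K) = 0.47 * 7340256 / (4 * pi * 8.64) = 31775
sqrt(31775) = 178.255
H = 178.255 - 63.8 = 114.5

114.5 m


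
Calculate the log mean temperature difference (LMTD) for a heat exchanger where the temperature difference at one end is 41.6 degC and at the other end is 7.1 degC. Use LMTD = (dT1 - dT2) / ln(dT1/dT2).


LMTD = (dT1 - dT2) / ln(dT1/dT2)
= (41.6 - 7.1) / ln(41.6 / 7.1) = 34.5 / 1.76801 = 19.51

19.51 degC


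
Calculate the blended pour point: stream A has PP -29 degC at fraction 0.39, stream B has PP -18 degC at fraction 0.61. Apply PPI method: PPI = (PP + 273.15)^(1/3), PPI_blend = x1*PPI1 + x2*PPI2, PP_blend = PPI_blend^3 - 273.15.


PPI_1 = (-29 + 273.15)^(1/3) = 6.25008
PPI_2 = (-18 + 273.15)^(1/3) = 6.342569
PPI_blend = 0.39 * 6.25008 + 0.61 * 6.342569 = 6.306498
PP_blend = 6.306498^3 - 273.15 = 250.8215 - 273.15 = -22.33

-22.33 degC


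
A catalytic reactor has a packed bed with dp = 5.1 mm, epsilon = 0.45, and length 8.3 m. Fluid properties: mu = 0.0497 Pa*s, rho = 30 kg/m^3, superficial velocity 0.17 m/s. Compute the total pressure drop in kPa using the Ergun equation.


dp = 5.1 mm = 0.0051 m
Viscous term = 150*0.0497*0.17*(1-0.45)^2 / (0.0051^2*0.45^3) = 161750
Inertial term = 1.75*30*0.17^2*(1-0.45) / (0.0051*0.45^3) = 1795.61
dP/L = 161750 + 1795.61 = 163546 Pa/m
dP = 163546 * 8.3 / 1000 = 1357 kPa

1357 kPa


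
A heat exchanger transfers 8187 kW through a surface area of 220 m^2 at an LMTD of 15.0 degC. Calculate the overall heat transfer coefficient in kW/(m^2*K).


From Q = U*A*LMTD, U = Q / (A * LMTD)
U = 8187 / (220 * 15.0) = 8187 / 3300 = 2.481

2.481 kW/(m^2*K)


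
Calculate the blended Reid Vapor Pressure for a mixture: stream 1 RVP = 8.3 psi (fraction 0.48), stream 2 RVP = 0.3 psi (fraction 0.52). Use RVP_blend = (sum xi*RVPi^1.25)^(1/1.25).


Chevron index: RVP_blend = (sum xi*RVPi^1.25)^(1/1.25)
RVP^1.25 terms: 0.48 * 8.3^1.25 + 0.52 * 0.3^1.25 = 6.87767
RVP_blend = 6.87767^(1/1.25) = 4.677

4.677 psi


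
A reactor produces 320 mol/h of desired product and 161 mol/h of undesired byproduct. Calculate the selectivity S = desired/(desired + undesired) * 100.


Selectivity = desired / (desired + undesired) * 100
Total products = 320 + 161 = 481 mol/h
S = 320 / 481 * 100
= 0.6653 * 100
= 66.53 %

66.53 %


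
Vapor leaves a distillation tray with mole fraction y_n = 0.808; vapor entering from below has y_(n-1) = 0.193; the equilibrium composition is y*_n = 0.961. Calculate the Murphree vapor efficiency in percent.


Murphree vapor efficiency: EMV = (y_n - y_(n-1)) / (y*_n - y_(n-1)) * 100
EMV = (0.808 - 0.193) / (0.961 - 0.193) * 100 = 0.615 / 0.768 * 100 = 80.08

80.08 %


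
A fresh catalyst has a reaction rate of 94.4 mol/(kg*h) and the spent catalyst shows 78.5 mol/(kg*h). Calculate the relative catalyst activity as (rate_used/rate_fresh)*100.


Activity (%) = (rate_used / rate_fresh) * 100
rate_used = 78.5, rate_fresh = 94.4
= (78.5 / 94.4) * 100
= 0.8316 * 100 = 83.16

83.16 %


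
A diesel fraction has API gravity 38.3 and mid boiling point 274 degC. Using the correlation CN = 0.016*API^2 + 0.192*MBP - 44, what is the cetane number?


CN = 0.016 * 38.3^2 + 0.192 * 274 - 44
CN = 23.47024 + 52.608 - 44 = 32.07824

32.07824


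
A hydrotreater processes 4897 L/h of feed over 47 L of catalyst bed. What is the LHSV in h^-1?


LHSV = volumetric feed rate / catalyst volume
= 4897 L/h / 47 L
= 104.2 h^-1

104.2 h^-1


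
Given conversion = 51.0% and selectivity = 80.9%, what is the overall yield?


Overall yield = conversion (%) * selectivity (%) / 100
Conversion = 51.0%, Selectivity = 80.9%
Y = 51.0 * 80.9 / 100
= 41.259 %

41.259 %


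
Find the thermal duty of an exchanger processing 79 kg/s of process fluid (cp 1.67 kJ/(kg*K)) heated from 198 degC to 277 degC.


Q = m_dot * cp * delta_T
delta_T = 277 - 198 = 79 K
Q = 79 * 1.67 * 79
= 131.93 * 79
= 10422.47 kW

10422.47 kW


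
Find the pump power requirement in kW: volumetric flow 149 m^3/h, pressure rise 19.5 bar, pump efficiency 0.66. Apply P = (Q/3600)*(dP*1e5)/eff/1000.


Q = 149 / 3600 = 0.0413889 m^3/s
P = 0.0413889 * (19.5 * 1e5) / 0.66 / 1000 = 122.3

122.3 kW


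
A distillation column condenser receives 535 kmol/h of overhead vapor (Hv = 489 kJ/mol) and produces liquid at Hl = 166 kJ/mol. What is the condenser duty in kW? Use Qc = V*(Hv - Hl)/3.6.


Qc = 535 * (489 - 166) / 3.6 = 535 * 323 / 3.6 = 48000

48000 kW


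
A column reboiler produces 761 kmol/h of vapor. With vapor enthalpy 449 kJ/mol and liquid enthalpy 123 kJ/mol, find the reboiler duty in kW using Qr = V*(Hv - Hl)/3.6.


Qr = 761 * (449 - 123) / 3.6 = 761 * 326 / 3.6 = 68910

68910 kW


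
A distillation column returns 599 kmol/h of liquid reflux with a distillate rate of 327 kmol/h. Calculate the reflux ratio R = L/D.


Reflux ratio definition: R = L / D (liquid returned / distillate withdrawn)
L = 599 kmol/h, D = 327 kmol/h
R = 599 / 327 = 1.832

1.832


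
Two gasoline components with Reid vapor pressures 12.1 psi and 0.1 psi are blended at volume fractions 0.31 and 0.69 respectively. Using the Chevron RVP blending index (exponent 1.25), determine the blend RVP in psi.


Chevron index: RVP_blend = (sum xi*RVPi^1.25)^(1/1.25)
RVP^1.25 terms: 0.31 * 12.1^1.25 + 0.69 * 0.1^1.25 = 7.0347
RVP_blend = 7.0347^(1/1.25) = 4.762

4.762 psi


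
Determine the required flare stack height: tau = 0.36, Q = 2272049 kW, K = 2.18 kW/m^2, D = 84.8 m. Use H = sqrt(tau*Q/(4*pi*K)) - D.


tau*Q/(4*pi*K) = 0.36 * 2272049 / (4 * pi * 2.18) = 29857.5
sqrt(29857.5) = 172.793
H = 172.793 - 84.8 = 87.99

87.99 m


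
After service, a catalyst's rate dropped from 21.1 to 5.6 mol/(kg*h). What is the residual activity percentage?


Activity (%) = (rate_used / rate_fresh) * 100
rate_used = 5.6, rate_fresh = 21.1
= (5.6 / 21.1) * 100
= 0.2654 * 100 = 26.54

26.54 %


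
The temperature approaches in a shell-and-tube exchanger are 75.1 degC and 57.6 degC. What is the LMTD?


LMTD = (dT1 - dT2) / ln(dT1/dT2)
= (75.1 - 57.6) / ln(75.1 / 57.6) = 17.5 / 0.265298 = 65.96

65.96 degC


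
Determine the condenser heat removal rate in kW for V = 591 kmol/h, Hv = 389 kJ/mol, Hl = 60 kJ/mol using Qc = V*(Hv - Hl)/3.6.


Qc = 591 * (389 - 60) / 3.6 = 591 * 329 / 3.6 = 54010

54010 kW


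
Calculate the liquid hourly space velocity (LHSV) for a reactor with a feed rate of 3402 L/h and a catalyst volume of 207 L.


LHSV = volumetric feed rate / catalyst volume
= 3402 L/h / 207 L
= 16.43 h^-1

16.43 h^-1


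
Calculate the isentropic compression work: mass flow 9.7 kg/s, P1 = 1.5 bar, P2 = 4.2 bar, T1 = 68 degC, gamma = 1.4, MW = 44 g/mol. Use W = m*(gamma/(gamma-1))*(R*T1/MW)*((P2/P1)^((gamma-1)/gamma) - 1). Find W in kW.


Isentropic work: W = m*(gamma/(gamma-1))*(R*T1/MW)*((P2/P1)^((gamma-1)/gamma) - 1)
T1 = 68 + 273.15 = 341.15 K
Pressure ratio = 4.2 / 1.5 = 2.8
Exponent = (1.4 - 1)/1.4 = 0.285714
(P2/P1)^exp - 1 = 2.8^0.285714 - 1 = 0.342021
W = 9.7 * 1.4 / 0.4 * 8.314 * 341.15 / 44 * 0.342021 = 748.5

748.5 kW


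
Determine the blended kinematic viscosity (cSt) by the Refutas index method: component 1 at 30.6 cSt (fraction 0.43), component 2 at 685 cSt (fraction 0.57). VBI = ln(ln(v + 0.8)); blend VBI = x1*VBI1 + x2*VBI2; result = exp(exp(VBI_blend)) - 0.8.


Refutas method: VBN_i = 14.534*ln(ln(visc_i + 0.8)) + 10.975, blended linearly by mass fraction; since VBN is linear in VBI_i = ln(ln(visc_i + 0.8)) and the fractions sum to 1, blend VBI directly: visc = exp(exp(VBI_blend)) - 0.8
VBI_1 = ln(ln(30.6 + 0.8)) = 1.23745
VBI_2 = ln(ln(685 + 0.8)) = 1.8765
VBI_blend = 0.43 * 1.23745 + 0.57 * 1.8765 = 1.60171
visc_blend = exp(exp(1.60171)) - 0.8 = 142.0

142.0 cSt


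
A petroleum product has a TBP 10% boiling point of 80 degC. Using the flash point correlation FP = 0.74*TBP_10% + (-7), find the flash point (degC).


FP = 0.74 * 80 + (-7) = 52.2

52.2 degC


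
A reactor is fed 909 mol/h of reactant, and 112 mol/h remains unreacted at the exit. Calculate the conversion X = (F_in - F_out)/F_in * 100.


X = (F_in - F_out) / F_in * 100
Moles reacted = 909 - 112 = 797
X = 797 / 909 * 100
= 0.8768 * 100
= 87.68 %

87.68 %


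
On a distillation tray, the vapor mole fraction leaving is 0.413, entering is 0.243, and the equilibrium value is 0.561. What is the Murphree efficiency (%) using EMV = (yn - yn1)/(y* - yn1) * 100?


Murphree vapor efficiency: EMV = (y_n - y_(n-1)) / (y*_n - y_(n-1)) * 100
EMV = (0.413 - 0.243) / (0.561 - 0.243) * 100 = 0.17 / 0.318 * 100 = 53.46

53.46 %


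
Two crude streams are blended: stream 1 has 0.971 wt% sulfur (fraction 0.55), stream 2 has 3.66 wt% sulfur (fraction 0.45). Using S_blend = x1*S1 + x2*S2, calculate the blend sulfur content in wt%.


Linear sulfur blending: S_blend = x1*S1 + x2*S2
Contribution 1: 0.55 * 0.971 = 0.53405 wt%
Contribution 2: 0.45 * 3.66 = 1.647 wt%
S_blend = 0.53405 + 1.647 = 2.18105

2.18105 wt%


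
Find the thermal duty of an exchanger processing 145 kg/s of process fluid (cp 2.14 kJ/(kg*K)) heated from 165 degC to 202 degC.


Q = m_dot * cp * delta_T
delta_T = 202 - 165 = 37 K
Q = 145 * 2.14 * 37
= 310.3 * 37
= 11481.1 kW

11481.1 kW


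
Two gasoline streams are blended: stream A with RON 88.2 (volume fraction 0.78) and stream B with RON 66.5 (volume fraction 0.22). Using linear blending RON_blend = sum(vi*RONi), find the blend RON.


Linear blending: RON_blend = sum(vi * RONi)
Contribution 1: 0.78 * 88.2 = 68.796
Contribution 2: 0.22 * 66.5 = 14.63
RON_blend = 68.796 + 14.63 = 83.426

83.426


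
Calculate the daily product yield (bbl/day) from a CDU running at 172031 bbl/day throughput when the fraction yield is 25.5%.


Crude throughput = 172031 bbl/day
Fraction yield = 25.5%
yield = throughput * fraction / 100
yield = 172031 * 25.5 / 100 = 43867.905

43867.905 bbl/day


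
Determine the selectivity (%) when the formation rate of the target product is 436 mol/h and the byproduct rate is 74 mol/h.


Selectivity = desired / (desired + undesired) * 100
Total products = 436 + 74 = 510 mol/h
S = 436 / 510 * 100
= 0.8549 * 100
= 85.49 %

85.49 %


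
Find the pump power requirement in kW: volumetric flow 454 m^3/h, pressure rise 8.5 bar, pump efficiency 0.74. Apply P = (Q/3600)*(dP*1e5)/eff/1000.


Q = 454 / 3600 = 0.126111 m^3/s
P = 0.126111 * (8.5 * 1e5) / 0.74 / 1000 = 144.9

144.9 kW


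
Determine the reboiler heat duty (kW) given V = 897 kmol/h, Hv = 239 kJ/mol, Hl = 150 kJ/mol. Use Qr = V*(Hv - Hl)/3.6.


Qr = 897 * (239 - 150) / 3.6 = 897 * 89 / 3.6 = 22180

22180 kW


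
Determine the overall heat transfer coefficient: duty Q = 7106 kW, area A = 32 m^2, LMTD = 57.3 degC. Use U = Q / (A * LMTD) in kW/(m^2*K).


From Q = U*A*LMTD, U = Q / (A * LMTD)
U = 7106 / (32 * 57.3) = 7106 / 1833.6 = 3.875

3.875 kW/(m^2*K)


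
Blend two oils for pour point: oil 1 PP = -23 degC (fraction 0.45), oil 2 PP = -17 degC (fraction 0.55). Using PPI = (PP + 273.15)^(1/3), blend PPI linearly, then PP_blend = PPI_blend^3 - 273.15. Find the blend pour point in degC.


PPI_1 = (-23 + 273.15)^(1/3) = 6.300865
PPI_2 = (-17 + 273.15)^(1/3) = 6.350844
PPI_blend = 0.45 * 6.300865 + 0.55 * 6.350844 = 6.328353
PP_blend = 6.328353^3 - 273.15 = 253.4382 - 273.15 = -19.71

-19.71 degC


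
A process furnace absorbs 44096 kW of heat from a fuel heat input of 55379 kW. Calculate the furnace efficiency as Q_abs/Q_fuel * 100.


Furnace efficiency = Q_absorbed / Q_fuel * 100
= 44096 / 55379 * 100 = 79.63

79.63 %


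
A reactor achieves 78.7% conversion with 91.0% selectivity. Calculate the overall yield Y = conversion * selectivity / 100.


Overall yield = conversion (%) * selectivity (%) / 100
Conversion = 78.7%, Selectivity = 91.0%
Y = 78.7 * 91.0 / 100
= 71.617 %

71.617 %


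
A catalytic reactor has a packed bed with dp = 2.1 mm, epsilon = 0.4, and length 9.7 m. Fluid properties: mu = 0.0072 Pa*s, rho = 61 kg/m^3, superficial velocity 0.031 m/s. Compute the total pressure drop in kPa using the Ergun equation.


dp = 2.1 mm = 0.0021 m
Viscous term = 150*0.0072*0.031*(1-0.4)^2 / (0.0021^2*0.4^3) = 42704.1
Inertial term = 1.75*61*0.031^2*(1-0.4) / (0.0021*0.4^3) = 457.977
dP/L = 42704.1 + 457.977 = 43162.1 Pa/m
dP = 43162.1 * 9.7 / 1000 = 418.7 kPa

418.7 kPa


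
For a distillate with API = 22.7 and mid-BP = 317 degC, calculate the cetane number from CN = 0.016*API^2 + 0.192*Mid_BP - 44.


CN = 0.016 * 22.7^2 + 0.192 * 317 - 44
CN = 8.24464 + 60.864 - 44 = 25.10864

25.10864


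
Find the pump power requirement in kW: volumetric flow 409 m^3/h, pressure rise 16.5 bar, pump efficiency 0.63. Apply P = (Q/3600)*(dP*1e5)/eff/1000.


Q = 409 / 3600 = 0.113611 m^3/s
P = 0.113611 * (16.5 * 1e5) / 0.63 / 1000 = 297.6

297.6 kW


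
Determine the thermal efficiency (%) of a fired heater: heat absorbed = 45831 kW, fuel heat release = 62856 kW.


Furnace efficiency = Q_absorbed / Q_fuel * 100
= 45831 / 62856 * 100 = 72.91

72.91 %


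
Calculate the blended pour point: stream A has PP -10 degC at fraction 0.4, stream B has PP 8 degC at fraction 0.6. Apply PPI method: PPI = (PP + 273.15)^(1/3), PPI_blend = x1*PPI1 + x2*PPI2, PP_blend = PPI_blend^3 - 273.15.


PPI_1 = (-10 + 273.15)^(1/3) = 6.408176
PPI_2 = (8 + 273.15)^(1/3) = 6.551077
PPI_blend = 0.4 * 6.408176 + 0.6 * 6.551077 = 6.493917
PP_blend = 6.493917^3 - 273.15 = 273.8547 - 273.15 = 0.7

0.7 degC


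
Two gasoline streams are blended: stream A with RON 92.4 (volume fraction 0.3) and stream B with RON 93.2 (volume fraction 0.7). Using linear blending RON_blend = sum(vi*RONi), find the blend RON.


Linear blending: RON_blend = sum(vi * RONi)
Contribution 1: 0.3 * 92.4 = 27.72
Contribution 2: 0.7 * 93.2 = 65.24
RON_blend = 27.72 + 65.24 = 92.96

92.96


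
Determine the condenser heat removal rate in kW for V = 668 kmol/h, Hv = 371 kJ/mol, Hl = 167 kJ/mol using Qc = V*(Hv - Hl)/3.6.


Qc = 668 * (371 - 167) / 3.6 = 668 * 204 / 3.6 = 37850

37850 kW


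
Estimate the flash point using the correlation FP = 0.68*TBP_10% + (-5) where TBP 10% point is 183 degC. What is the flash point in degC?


FP = 0.68 * 183 + (-5) = 119.44

119.44 degC


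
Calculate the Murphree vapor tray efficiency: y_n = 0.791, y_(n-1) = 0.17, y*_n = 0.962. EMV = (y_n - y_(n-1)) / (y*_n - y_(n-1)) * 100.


Murphree vapor efficiency: EMV = (y_n - y_(n-1)) / (y*_n - y_(n-1)) * 100
EMV = (0.791 - 0.17) / (0.962 - 0.17) * 100 = 0.621 / 0.792 * 100 = 78.41

78.41 %


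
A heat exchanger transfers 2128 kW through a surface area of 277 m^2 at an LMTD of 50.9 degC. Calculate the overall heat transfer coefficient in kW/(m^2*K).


From Q = U*A*LMTD, U = Q / (A * LMTD)
U = 2128 / (277 * 50.9) = 2128 / 14099.3 = 0.1509

0.1509 kW/(m^2*K)


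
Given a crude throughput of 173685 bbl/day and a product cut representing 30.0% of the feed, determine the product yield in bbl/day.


Crude throughput = 173685 bbl/day
Fraction yield = 30.0%
yield = throughput * fraction / 100
yield = 173685 * 30.0 / 100 = 52105.5

52105.5 bbl/day
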